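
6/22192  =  3/11096 = 0.00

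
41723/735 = 56 + 563/735=56.77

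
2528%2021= 507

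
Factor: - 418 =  - 2^1*11^1*19^1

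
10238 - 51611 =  - 41373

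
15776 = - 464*( - 34 ) 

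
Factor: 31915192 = 2^3*101^1 * 39499^1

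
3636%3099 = 537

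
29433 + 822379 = 851812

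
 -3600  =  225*(-16 ) 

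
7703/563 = 7703/563 = 13.68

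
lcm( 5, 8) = 40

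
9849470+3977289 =13826759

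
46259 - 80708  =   - 34449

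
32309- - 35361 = 67670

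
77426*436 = 33757736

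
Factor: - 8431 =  - 8431^1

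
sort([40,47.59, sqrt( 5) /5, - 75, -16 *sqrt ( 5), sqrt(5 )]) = [- 75,-16*sqrt(5),sqrt( 5)/5,sqrt(5 ),40, 47.59]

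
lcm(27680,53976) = 1079520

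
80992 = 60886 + 20106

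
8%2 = 0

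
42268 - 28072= 14196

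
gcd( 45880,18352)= 9176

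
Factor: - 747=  - 3^2*83^1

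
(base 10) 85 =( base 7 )151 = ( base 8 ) 125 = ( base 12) 71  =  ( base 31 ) 2N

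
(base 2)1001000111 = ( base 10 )583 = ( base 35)GN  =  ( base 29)k3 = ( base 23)128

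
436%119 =79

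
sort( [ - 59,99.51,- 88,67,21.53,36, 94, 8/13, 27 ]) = [ - 88,-59 , 8/13, 21.53, 27, 36,67,94,99.51 ] 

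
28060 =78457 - 50397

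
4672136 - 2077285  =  2594851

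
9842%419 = 205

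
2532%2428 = 104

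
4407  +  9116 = 13523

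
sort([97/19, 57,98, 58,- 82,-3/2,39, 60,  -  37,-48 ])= [ - 82,  -  48, - 37,-3/2, 97/19,39, 57, 58, 60,98]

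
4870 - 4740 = 130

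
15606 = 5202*3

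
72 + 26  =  98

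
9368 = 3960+5408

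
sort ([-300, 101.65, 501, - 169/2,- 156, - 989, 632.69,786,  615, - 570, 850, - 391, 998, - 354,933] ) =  [ - 989, - 570, - 391, - 354, - 300, - 156  , - 169/2 , 101.65, 501, 615,632.69 , 786 , 850,933,998]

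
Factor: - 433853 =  - 7^1 * 61979^1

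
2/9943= 2/9943 = 0.00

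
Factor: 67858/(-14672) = -37/8=-2^( - 3)*37^1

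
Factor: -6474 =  - 2^1*3^1*13^1*83^1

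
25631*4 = 102524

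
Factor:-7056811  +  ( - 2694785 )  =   -2^2*3^1*812633^1 = - 9751596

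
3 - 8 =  - 5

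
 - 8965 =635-9600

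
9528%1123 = 544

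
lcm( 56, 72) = 504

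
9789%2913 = 1050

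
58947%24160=10627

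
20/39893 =20/39893 = 0.00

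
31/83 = 31/83  =  0.37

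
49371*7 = 345597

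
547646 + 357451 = 905097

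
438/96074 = 219/48037 = 0.00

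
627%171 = 114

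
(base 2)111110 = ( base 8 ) 76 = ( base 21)2k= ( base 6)142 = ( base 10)62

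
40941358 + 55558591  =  96499949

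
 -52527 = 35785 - 88312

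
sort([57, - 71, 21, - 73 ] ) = [ - 73, - 71, 21  ,  57]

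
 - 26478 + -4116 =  - 30594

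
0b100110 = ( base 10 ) 38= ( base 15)28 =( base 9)42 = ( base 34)14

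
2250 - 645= 1605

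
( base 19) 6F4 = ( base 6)15211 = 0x997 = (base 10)2455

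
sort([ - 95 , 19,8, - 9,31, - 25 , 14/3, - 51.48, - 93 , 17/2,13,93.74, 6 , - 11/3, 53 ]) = [ - 95,  -  93, - 51.48, - 25 , - 9, - 11/3, 14/3, 6,8, 17/2,13, 19, 31, 53, 93.74] 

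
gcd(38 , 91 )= 1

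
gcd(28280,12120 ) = 4040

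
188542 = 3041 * 62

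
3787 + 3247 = 7034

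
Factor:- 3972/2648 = -3/2=   -2^( - 1 )*3^1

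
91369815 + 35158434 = 126528249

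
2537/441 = 2537/441=5.75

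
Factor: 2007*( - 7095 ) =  - 3^3 *5^1 * 11^1*43^1 *223^1 = -14239665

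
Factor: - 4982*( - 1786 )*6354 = 2^3*3^2*19^1 *47^2* 53^1*353^1 = 56536951608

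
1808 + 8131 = 9939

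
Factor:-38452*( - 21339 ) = 820527228 = 2^2 * 3^2* 2371^1*9613^1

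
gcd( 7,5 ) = 1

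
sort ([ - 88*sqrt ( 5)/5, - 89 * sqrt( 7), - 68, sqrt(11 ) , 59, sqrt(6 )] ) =[ - 89 * sqrt(7), - 68, - 88*sqrt(5 )/5,sqrt( 6), sqrt( 11),59]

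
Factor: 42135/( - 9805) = -3^1 * 37^( - 1)*53^1 = - 159/37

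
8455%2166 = 1957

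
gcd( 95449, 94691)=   1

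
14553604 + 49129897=63683501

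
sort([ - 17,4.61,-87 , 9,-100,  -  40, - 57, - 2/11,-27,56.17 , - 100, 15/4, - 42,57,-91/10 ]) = [-100,-100, - 87 , - 57, - 42,- 40,-27, - 17,-91/10,-2/11, 15/4,4.61, 9,56.17,57] 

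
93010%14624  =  5266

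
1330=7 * 190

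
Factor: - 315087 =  - 3^1*127^1*827^1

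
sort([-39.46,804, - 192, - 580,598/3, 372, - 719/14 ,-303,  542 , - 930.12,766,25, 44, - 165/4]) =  [ - 930.12, - 580,-303, - 192,-719/14,- 165/4, - 39.46,25 , 44, 598/3,372,542,766, 804 ] 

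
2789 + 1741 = 4530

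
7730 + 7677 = 15407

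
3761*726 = 2730486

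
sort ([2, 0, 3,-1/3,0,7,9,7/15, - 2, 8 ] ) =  [ - 2, - 1/3,0, 0,7/15, 2 , 3,  7, 8, 9] 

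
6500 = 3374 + 3126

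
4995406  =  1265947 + 3729459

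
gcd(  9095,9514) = 1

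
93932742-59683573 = 34249169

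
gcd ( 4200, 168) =168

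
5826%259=128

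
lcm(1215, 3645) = 3645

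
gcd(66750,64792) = 178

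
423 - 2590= - 2167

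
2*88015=176030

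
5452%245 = 62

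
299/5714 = 299/5714 = 0.05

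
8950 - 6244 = 2706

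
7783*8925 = 69463275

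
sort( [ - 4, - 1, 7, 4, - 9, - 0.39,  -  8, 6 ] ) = [ - 9, - 8 , - 4, -1, - 0.39,4,6, 7] 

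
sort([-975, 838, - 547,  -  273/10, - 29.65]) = [ - 975, - 547,  -  29.65, - 273/10,838]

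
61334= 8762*7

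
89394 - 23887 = 65507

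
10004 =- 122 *(-82 ) 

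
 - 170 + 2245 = 2075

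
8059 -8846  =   - 787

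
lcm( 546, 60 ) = 5460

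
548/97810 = 274/48905 = 0.01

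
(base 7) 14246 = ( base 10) 3905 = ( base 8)7501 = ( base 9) 5318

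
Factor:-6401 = - 37^1*173^1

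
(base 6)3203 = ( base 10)723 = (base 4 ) 23103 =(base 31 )na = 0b1011010011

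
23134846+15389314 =38524160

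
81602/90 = 906+31/45 = 906.69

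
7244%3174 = 896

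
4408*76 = 335008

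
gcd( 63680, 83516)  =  4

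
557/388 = 557/388 = 1.44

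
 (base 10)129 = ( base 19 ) 6F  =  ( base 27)4l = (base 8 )201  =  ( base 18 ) 73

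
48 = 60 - 12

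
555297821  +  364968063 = 920265884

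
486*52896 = 25707456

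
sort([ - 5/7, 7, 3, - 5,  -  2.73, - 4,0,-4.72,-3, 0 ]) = [ - 5, - 4.72 , - 4, - 3, - 2.73, - 5/7,0, 0, 3,7] 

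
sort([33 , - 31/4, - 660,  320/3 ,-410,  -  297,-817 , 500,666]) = [ - 817, - 660, - 410, - 297, - 31/4,33,320/3,500,666]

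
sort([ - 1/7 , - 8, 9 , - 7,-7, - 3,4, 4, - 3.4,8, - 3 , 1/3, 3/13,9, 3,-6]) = [ - 8, - 7 , - 7,  -  6, - 3.4, - 3 , - 3, - 1/7,3/13,1/3, 3,  4,  4, 8,9,  9]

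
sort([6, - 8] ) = [-8,6 ]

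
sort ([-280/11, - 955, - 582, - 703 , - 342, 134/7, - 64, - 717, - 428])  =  [-955, - 717, - 703, - 582, - 428, - 342, - 64, - 280/11  ,  134/7]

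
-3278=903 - 4181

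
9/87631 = 9/87631=0.00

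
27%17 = 10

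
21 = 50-29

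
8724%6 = 0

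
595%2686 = 595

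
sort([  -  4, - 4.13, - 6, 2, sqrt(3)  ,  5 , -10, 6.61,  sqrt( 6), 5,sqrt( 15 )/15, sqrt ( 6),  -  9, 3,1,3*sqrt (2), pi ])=[- 10, - 9,-6,-4.13, - 4,sqrt(15)/15  ,  1,sqrt( 3), 2, sqrt(6), sqrt( 6), 3,pi,3 * sqrt(2),  5,5, 6.61 ] 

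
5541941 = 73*75917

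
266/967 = 266/967 = 0.28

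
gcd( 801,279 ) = 9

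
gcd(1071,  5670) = 63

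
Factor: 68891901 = 3^1*13^1  *  1766459^1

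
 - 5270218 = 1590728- 6860946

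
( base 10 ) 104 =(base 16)68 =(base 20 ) 54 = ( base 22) 4G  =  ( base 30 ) 3E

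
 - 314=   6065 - 6379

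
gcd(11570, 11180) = 130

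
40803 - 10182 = 30621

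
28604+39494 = 68098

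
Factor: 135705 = 3^1*5^1*83^1*109^1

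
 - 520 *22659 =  - 11782680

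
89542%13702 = 7330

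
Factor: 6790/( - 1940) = - 2^(-1)*7^1 = - 7/2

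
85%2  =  1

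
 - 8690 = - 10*869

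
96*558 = 53568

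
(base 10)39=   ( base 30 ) 19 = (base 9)43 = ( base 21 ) 1I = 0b100111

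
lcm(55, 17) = 935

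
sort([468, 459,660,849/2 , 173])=[ 173,849/2,459,468, 660]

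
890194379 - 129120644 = 761073735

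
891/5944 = 891/5944 = 0.15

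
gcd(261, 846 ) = 9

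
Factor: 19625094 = 2^1*3^2 * 359^1 * 3037^1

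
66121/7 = 66121/7=9445.86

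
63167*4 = 252668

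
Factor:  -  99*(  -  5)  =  495 = 3^2*5^1*11^1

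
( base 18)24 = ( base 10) 40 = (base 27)1D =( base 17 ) 26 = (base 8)50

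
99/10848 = 33/3616  =  0.01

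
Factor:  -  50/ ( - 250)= 1/5 = 5^( -1)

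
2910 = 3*970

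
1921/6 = 1921/6  =  320.17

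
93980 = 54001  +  39979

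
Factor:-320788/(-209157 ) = 796/519 = 2^2*3^( - 1)*173^( - 1 )*199^1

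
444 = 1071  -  627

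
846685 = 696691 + 149994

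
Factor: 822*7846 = 2^2*3^1*137^1*3923^1=6449412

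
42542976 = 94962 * 448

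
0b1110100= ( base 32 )3k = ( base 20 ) 5g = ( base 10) 116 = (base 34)3E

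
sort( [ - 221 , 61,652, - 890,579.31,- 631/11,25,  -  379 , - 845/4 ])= [-890,- 379 , - 221 , - 845/4, - 631/11,25,61,  579.31,652 ] 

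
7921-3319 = 4602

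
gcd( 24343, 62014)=1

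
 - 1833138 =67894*(-27) 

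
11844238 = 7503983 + 4340255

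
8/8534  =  4/4267  =  0.00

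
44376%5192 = 2840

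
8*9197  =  73576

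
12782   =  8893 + 3889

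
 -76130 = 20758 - 96888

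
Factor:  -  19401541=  - 607^1*31963^1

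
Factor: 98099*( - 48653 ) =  - 11^1*263^1*373^1*4423^1 = - 4772810647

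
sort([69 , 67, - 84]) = [ - 84,67, 69]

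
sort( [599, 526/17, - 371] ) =[ - 371, 526/17, 599 ] 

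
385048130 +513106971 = 898155101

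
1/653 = 1/653= 0.00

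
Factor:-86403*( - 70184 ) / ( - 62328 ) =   -  252671173/2597 = -7^ ( - 2)*31^1*53^( - 1 )*83^1*283^1*347^1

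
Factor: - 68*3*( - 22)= 2^3*3^1*11^1*17^1 = 4488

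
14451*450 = 6502950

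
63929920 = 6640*9628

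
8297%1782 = 1169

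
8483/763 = 11 + 90/763 = 11.12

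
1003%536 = 467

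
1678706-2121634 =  - 442928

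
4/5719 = 4/5719 = 0.00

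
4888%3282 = 1606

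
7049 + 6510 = 13559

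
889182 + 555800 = 1444982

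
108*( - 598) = -64584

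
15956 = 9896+6060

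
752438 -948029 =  - 195591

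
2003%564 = 311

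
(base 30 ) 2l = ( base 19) 45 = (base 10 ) 81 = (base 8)121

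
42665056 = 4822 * 8848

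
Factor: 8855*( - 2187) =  - 3^7 * 5^1 * 7^1*11^1*23^1= - 19365885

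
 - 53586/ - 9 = 5954 +0/1= 5954.00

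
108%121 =108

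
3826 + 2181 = 6007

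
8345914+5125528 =13471442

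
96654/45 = 32218/15 = 2147.87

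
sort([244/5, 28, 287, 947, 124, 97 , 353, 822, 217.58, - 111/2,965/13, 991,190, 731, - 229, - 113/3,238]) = [ - 229, - 111/2, - 113/3, 28, 244/5,965/13, 97, 124,190, 217.58,  238, 287, 353, 731, 822,947, 991 ] 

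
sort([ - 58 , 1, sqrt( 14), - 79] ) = [ - 79,-58, 1, sqrt(14) ]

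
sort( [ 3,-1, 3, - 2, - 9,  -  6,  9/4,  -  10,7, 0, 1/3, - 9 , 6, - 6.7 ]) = [ - 10, - 9, -9, - 6.7,-6, - 2, - 1,0,1/3, 9/4, 3, 3, 6,  7 ]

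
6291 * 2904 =18269064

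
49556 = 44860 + 4696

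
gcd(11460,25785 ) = 2865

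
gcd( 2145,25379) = 1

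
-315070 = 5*( - 63014)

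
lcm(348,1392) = 1392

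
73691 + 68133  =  141824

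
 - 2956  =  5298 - 8254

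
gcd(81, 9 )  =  9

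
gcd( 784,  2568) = 8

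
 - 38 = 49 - 87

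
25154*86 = 2163244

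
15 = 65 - 50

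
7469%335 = 99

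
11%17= 11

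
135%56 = 23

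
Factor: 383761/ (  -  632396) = - 2^ (  -  2 ) * 7^1*19^( - 1)*53^(  -  1 )*73^1 * 157^( - 1)*751^1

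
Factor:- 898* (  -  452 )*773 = 313757608  =  2^3*113^1*449^1*773^1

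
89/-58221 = -89/58221 = - 0.00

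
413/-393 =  -413/393 = - 1.05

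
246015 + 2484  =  248499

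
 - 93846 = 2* ( - 46923) 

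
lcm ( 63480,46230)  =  4253160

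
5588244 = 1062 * 5262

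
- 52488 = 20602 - 73090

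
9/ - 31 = - 9/31 = - 0.29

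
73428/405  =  24476/135 = 181.30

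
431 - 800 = -369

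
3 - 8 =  - 5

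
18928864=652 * 29032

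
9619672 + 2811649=12431321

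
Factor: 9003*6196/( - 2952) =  - 2^( - 1)*3^( - 1)*41^ ( - 1)*1549^1*3001^1 = - 4648549/246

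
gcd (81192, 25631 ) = 1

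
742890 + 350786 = 1093676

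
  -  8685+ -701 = - 9386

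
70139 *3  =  210417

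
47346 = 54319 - 6973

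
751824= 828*908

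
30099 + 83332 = 113431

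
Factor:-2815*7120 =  - 20042800 = - 2^4 * 5^2*89^1 * 563^1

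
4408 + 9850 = 14258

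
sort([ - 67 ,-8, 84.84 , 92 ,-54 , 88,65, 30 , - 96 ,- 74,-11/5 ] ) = [ - 96, -74, - 67, - 54,-8, - 11/5 , 30, 65,84.84 , 88,92]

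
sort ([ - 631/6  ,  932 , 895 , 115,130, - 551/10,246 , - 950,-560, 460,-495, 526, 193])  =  [ - 950 , - 560, - 495, - 631/6, - 551/10, 115, 130, 193, 246, 460, 526, 895, 932]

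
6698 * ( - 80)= - 535840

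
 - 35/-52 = 35/52 = 0.67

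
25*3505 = 87625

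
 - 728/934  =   - 1 + 103/467 = - 0.78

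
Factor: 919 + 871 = 2^1*5^1*179^1=1790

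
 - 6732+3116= -3616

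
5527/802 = 6 + 715/802 = 6.89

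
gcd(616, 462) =154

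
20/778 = 10/389  =  0.03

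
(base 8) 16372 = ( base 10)7418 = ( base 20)IAI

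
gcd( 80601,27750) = 3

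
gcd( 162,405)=81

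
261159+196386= 457545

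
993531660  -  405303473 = 588228187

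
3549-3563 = -14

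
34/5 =34/5  =  6.80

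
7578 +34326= 41904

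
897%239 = 180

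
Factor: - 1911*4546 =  - 8687406 =- 2^1*3^1*7^2 * 13^1*2273^1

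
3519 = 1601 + 1918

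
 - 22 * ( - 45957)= 1011054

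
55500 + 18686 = 74186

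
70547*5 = 352735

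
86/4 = 43/2 = 21.50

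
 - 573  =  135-708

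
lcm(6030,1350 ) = 90450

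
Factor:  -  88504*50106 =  - 2^4 * 3^1 * 7^1*13^1*23^1 * 37^1*1193^1 = - 4434581424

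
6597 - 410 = 6187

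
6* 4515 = 27090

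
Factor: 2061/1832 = 9/8 = 2^( - 3)*3^2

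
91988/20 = 22997/5 = 4599.40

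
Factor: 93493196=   2^2 *223^1  *281^1*373^1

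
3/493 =3/493 = 0.01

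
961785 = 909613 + 52172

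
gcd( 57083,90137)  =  1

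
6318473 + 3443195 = 9761668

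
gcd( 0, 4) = 4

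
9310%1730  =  660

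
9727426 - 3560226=6167200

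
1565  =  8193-6628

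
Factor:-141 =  - 3^1*47^1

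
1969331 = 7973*247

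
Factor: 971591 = 971591^1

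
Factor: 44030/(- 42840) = - 37/36 = - 2^( -2) * 3^( - 2 )*37^1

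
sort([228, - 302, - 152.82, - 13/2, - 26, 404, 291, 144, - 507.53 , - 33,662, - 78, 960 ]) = [ - 507.53, - 302, - 152.82, - 78, - 33, - 26, - 13/2, 144 , 228, 291, 404, 662, 960 ]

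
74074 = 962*77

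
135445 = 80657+54788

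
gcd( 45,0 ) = 45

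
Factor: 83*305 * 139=5^1*61^1*83^1*139^1 = 3518785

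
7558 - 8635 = -1077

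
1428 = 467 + 961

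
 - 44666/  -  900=22333/450 = 49.63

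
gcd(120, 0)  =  120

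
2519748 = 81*31108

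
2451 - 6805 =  - 4354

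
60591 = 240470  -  179879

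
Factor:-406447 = - 406447^1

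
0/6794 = 0 = 0.00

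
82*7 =574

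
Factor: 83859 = 3^1*27953^1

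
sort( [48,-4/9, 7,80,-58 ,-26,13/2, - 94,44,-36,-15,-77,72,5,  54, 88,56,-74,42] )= [ - 94, - 77, - 74, - 58,-36, - 26,-15, - 4/9,5 , 13/2,7,42,44, 48, 54,56,72,80 , 88 ] 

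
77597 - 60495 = 17102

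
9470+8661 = 18131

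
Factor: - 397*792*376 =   -  118223424 = - 2^6*3^2*11^1*47^1*397^1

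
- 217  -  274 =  - 491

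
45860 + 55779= 101639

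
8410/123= 68 + 46/123 = 68.37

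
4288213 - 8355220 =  - 4067007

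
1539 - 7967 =-6428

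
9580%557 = 111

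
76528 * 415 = 31759120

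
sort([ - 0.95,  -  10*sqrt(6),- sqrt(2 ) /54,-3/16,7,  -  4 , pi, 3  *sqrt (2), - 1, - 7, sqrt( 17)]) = [ - 10*sqrt( 6 ),  -  7,-4,  -  1,  -  0.95, -3/16, - sqrt ( 2 )/54, pi,sqrt ( 17), 3*sqrt( 2), 7]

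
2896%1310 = 276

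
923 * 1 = 923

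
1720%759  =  202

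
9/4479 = 3/1493 = 0.00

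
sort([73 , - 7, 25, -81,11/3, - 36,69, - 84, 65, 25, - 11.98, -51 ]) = [-84,-81, - 51 , - 36, - 11.98, - 7,11/3,25,25,65,69, 73 ] 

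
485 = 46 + 439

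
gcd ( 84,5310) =6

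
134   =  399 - 265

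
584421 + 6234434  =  6818855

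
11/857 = 11/857 = 0.01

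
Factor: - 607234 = - 2^1* 303617^1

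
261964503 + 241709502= 503674005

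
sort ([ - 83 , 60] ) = [ - 83,  60] 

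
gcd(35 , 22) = 1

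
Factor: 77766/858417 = 26/287 = 2^1 * 7^(-1) *13^1  *  41^( -1 ) 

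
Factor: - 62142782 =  - 2^1 *13^1 * 1543^1*1549^1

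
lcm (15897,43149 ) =302043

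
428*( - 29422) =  - 12592616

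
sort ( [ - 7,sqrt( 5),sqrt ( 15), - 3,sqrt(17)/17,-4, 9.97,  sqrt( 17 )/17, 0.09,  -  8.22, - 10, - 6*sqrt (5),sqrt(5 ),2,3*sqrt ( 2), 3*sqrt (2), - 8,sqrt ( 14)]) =[-6*sqrt( 5), - 10, - 8.22, - 8, - 7,-4, -3,0.09,  sqrt(17)/17,sqrt(17 )/17,2,sqrt (5), sqrt(5 ), sqrt(  14 ),sqrt( 15),3*sqrt(2 ),3*sqrt( 2 ),9.97] 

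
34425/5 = 6885 = 6885.00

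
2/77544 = 1/38772 = 0.00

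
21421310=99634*215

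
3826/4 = 1913/2 = 956.50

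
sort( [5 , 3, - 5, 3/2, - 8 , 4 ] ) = [ - 8, - 5,  3/2 , 3 , 4,5 ] 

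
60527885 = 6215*9739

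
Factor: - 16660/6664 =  - 2^( - 1)*5^1 = -  5/2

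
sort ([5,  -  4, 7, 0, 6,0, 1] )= [ - 4,0, 0,  1, 5, 6, 7 ]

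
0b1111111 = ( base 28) 4F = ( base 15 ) 87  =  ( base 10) 127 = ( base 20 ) 67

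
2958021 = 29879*99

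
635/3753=635/3753 = 0.17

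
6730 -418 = 6312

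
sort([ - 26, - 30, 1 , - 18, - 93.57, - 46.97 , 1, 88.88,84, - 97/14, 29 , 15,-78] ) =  [ - 93.57, - 78,  -  46.97, - 30, - 26, - 18, - 97/14, 1,  1,15, 29, 84, 88.88 ]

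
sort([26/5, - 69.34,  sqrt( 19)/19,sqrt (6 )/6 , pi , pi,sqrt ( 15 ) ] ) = [ - 69.34, sqrt( 19)/19,sqrt(6)/6, pi, pi,sqrt( 15), 26/5 ] 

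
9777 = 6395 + 3382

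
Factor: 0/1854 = 0^1  =  0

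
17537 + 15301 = 32838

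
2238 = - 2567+4805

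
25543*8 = 204344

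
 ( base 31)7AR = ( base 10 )7064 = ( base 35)5QT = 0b1101110011000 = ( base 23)d83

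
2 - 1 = 1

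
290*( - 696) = -201840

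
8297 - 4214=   4083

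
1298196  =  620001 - -678195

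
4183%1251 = 430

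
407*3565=1450955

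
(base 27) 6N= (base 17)af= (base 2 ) 10111001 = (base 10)185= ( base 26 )73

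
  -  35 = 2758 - 2793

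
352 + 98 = 450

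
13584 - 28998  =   - 15414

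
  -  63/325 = -1 + 262/325 = - 0.19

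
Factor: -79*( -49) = 3871=   7^2*79^1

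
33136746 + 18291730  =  51428476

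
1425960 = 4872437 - 3446477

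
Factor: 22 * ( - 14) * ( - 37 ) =2^2*7^1*11^1 *37^1 = 11396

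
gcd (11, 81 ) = 1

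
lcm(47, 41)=1927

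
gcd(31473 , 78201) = 9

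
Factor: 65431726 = 2^1*32715863^1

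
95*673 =63935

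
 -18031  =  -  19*949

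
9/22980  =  3/7660= 0.00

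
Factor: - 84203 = -7^1 * 23^1*523^1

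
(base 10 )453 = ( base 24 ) IL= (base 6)2033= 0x1C5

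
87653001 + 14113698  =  101766699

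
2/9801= 2/9801 = 0.00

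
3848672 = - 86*( - 44752)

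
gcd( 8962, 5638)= 2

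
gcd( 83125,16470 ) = 5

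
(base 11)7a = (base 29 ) 30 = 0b1010111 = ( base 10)87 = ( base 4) 1113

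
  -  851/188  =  -5 + 89/188 =- 4.53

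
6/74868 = 1/12478 = 0.00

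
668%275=118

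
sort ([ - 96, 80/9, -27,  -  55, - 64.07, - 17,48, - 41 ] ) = [ - 96,-64.07, - 55, - 41, - 27, - 17,80/9,48]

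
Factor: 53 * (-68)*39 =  - 2^2 * 3^1*13^1*17^1*53^1 = - 140556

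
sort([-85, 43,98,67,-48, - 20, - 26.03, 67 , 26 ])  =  [ - 85, - 48 , - 26.03,  -  20, 26 , 43, 67, 67,98]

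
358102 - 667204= - 309102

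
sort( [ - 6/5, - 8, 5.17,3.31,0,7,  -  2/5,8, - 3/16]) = [  -  8 , - 6/5, - 2/5, - 3/16,0,  3.31, 5.17, 7,8] 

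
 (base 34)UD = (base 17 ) 39d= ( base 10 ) 1033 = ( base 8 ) 2011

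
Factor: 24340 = 2^2*5^1*1217^1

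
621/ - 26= - 621/26 = - 23.88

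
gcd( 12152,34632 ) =8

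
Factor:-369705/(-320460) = 2^(  -  2 )*109^( - 1)*503^1 = 503/436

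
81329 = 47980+33349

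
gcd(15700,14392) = 4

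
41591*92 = 3826372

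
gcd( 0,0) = 0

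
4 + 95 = 99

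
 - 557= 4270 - 4827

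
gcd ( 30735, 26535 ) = 15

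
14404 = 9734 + 4670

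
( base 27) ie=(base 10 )500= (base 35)ea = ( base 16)1f4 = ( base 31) g4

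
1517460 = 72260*21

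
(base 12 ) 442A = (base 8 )16542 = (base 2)1110101100010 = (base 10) 7522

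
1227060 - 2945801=-1718741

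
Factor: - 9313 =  - 67^1*139^1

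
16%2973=16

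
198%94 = 10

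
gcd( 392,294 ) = 98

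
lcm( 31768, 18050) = 794200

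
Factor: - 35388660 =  - 2^2*3^1 * 5^1*589811^1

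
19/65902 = 19/65902 = 0.00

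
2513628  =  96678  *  26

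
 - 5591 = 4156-9747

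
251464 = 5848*43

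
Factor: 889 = 7^1*127^1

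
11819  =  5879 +5940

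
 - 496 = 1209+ -1705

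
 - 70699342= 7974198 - 78673540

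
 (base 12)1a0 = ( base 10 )264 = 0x108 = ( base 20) D4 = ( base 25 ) AE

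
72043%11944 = 379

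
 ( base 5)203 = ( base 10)53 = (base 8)65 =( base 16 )35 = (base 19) 2F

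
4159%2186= 1973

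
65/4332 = 65/4332=0.02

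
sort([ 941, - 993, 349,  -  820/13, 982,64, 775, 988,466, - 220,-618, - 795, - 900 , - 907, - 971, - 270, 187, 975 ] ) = [ - 993, - 971, - 907,  -  900, - 795,  -  618 , - 270 , - 220, - 820/13, 64, 187, 349 , 466,775, 941, 975, 982, 988 ]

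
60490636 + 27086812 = 87577448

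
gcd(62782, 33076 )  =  2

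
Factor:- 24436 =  - 2^2*41^1 * 149^1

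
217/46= 217/46 = 4.72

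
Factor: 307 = 307^1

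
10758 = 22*489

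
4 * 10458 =41832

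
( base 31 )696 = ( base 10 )6051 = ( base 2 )1011110100011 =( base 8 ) 13643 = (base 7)23433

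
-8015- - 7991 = -24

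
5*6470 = 32350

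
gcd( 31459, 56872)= 1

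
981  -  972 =9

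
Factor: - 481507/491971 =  - 13^1*101^( - 1)  *4871^ (-1)*37039^1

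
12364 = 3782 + 8582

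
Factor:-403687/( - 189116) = 2^(-2)*47279^( - 1 )*403687^1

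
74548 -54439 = 20109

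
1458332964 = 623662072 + 834670892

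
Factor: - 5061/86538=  - 1687/28846 = - 2^( - 1) * 7^1*241^1 *14423^( - 1)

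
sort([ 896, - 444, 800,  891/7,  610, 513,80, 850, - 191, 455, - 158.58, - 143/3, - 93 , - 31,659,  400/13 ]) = [-444, - 191 ,-158.58,-93, - 143/3,- 31,400/13,  80,891/7, 455, 513, 610, 659, 800,850, 896]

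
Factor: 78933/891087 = 83^1*937^( - 1 ) = 83/937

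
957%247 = 216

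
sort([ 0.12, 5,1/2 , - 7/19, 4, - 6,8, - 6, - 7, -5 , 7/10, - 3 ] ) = [ -7, - 6,- 6, - 5, - 3 ,  -  7/19,0.12, 1/2,7/10,4, 5,8]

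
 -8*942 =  - 7536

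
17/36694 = 17/36694 = 0.00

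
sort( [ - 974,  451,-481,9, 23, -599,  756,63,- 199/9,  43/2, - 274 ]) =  [ - 974, - 599, - 481, - 274, - 199/9, 9,  43/2 , 23,63, 451, 756 ] 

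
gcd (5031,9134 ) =1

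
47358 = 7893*6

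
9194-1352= 7842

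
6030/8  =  753 + 3/4 = 753.75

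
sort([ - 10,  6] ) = [ - 10,6 ] 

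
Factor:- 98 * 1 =  -  98 = -  2^1  *7^2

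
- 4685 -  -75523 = 70838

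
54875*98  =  5377750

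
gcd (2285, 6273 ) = 1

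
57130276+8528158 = 65658434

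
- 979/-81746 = 979/81746   =  0.01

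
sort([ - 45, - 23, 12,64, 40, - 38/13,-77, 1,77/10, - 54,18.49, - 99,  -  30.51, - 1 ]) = [ - 99,-77  , - 54, - 45, - 30.51, - 23, - 38/13,  -  1, 1 , 77/10,  12,18.49, 40, 64]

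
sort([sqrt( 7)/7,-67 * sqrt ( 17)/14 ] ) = [- 67*sqrt (17 ) /14, sqrt( 7)/7 ]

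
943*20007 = 18866601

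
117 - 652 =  - 535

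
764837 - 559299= 205538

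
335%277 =58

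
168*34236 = 5751648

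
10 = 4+6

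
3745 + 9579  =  13324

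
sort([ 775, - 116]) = [ - 116,  775 ]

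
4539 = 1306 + 3233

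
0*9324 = 0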